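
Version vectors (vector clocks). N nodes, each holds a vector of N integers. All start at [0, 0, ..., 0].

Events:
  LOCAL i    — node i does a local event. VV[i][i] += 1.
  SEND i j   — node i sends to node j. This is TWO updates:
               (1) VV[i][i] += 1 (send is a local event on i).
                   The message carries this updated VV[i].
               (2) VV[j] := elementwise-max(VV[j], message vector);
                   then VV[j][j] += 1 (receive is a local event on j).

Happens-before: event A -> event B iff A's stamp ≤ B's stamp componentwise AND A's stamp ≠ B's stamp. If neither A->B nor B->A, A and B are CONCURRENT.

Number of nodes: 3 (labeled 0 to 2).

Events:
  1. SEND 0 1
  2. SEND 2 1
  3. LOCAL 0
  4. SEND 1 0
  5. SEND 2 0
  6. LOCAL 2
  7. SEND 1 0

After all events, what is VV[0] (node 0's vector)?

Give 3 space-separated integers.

Initial: VV[0]=[0, 0, 0]
Initial: VV[1]=[0, 0, 0]
Initial: VV[2]=[0, 0, 0]
Event 1: SEND 0->1: VV[0][0]++ -> VV[0]=[1, 0, 0], msg_vec=[1, 0, 0]; VV[1]=max(VV[1],msg_vec) then VV[1][1]++ -> VV[1]=[1, 1, 0]
Event 2: SEND 2->1: VV[2][2]++ -> VV[2]=[0, 0, 1], msg_vec=[0, 0, 1]; VV[1]=max(VV[1],msg_vec) then VV[1][1]++ -> VV[1]=[1, 2, 1]
Event 3: LOCAL 0: VV[0][0]++ -> VV[0]=[2, 0, 0]
Event 4: SEND 1->0: VV[1][1]++ -> VV[1]=[1, 3, 1], msg_vec=[1, 3, 1]; VV[0]=max(VV[0],msg_vec) then VV[0][0]++ -> VV[0]=[3, 3, 1]
Event 5: SEND 2->0: VV[2][2]++ -> VV[2]=[0, 0, 2], msg_vec=[0, 0, 2]; VV[0]=max(VV[0],msg_vec) then VV[0][0]++ -> VV[0]=[4, 3, 2]
Event 6: LOCAL 2: VV[2][2]++ -> VV[2]=[0, 0, 3]
Event 7: SEND 1->0: VV[1][1]++ -> VV[1]=[1, 4, 1], msg_vec=[1, 4, 1]; VV[0]=max(VV[0],msg_vec) then VV[0][0]++ -> VV[0]=[5, 4, 2]
Final vectors: VV[0]=[5, 4, 2]; VV[1]=[1, 4, 1]; VV[2]=[0, 0, 3]

Answer: 5 4 2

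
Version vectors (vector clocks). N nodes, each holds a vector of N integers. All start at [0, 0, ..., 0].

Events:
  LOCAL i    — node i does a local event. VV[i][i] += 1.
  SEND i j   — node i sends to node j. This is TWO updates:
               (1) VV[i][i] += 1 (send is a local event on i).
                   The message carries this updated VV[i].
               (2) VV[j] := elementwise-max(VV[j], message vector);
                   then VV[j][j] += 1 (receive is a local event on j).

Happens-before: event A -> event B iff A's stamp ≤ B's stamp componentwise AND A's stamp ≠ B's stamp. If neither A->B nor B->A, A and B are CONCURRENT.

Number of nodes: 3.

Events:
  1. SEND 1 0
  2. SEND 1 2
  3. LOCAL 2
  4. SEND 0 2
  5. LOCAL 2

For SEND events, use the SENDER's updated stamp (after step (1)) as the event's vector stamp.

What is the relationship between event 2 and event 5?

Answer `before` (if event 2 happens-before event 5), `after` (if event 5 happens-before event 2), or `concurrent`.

Initial: VV[0]=[0, 0, 0]
Initial: VV[1]=[0, 0, 0]
Initial: VV[2]=[0, 0, 0]
Event 1: SEND 1->0: VV[1][1]++ -> VV[1]=[0, 1, 0], msg_vec=[0, 1, 0]; VV[0]=max(VV[0],msg_vec) then VV[0][0]++ -> VV[0]=[1, 1, 0]
Event 2: SEND 1->2: VV[1][1]++ -> VV[1]=[0, 2, 0], msg_vec=[0, 2, 0]; VV[2]=max(VV[2],msg_vec) then VV[2][2]++ -> VV[2]=[0, 2, 1]
Event 3: LOCAL 2: VV[2][2]++ -> VV[2]=[0, 2, 2]
Event 4: SEND 0->2: VV[0][0]++ -> VV[0]=[2, 1, 0], msg_vec=[2, 1, 0]; VV[2]=max(VV[2],msg_vec) then VV[2][2]++ -> VV[2]=[2, 2, 3]
Event 5: LOCAL 2: VV[2][2]++ -> VV[2]=[2, 2, 4]
Event 2 stamp: [0, 2, 0]
Event 5 stamp: [2, 2, 4]
[0, 2, 0] <= [2, 2, 4]? True
[2, 2, 4] <= [0, 2, 0]? False
Relation: before

Answer: before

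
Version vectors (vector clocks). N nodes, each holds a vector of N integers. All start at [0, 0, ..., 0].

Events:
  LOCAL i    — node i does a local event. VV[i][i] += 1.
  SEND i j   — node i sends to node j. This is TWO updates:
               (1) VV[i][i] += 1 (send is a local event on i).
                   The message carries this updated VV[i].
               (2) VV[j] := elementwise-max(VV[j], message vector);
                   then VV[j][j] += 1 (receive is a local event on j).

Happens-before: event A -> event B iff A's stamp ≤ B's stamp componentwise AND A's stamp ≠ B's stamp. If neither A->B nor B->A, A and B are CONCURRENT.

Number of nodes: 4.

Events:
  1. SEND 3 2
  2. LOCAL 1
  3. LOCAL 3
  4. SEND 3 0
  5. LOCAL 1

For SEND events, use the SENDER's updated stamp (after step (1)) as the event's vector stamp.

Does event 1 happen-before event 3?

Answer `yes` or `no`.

Initial: VV[0]=[0, 0, 0, 0]
Initial: VV[1]=[0, 0, 0, 0]
Initial: VV[2]=[0, 0, 0, 0]
Initial: VV[3]=[0, 0, 0, 0]
Event 1: SEND 3->2: VV[3][3]++ -> VV[3]=[0, 0, 0, 1], msg_vec=[0, 0, 0, 1]; VV[2]=max(VV[2],msg_vec) then VV[2][2]++ -> VV[2]=[0, 0, 1, 1]
Event 2: LOCAL 1: VV[1][1]++ -> VV[1]=[0, 1, 0, 0]
Event 3: LOCAL 3: VV[3][3]++ -> VV[3]=[0, 0, 0, 2]
Event 4: SEND 3->0: VV[3][3]++ -> VV[3]=[0, 0, 0, 3], msg_vec=[0, 0, 0, 3]; VV[0]=max(VV[0],msg_vec) then VV[0][0]++ -> VV[0]=[1, 0, 0, 3]
Event 5: LOCAL 1: VV[1][1]++ -> VV[1]=[0, 2, 0, 0]
Event 1 stamp: [0, 0, 0, 1]
Event 3 stamp: [0, 0, 0, 2]
[0, 0, 0, 1] <= [0, 0, 0, 2]? True. Equal? False. Happens-before: True

Answer: yes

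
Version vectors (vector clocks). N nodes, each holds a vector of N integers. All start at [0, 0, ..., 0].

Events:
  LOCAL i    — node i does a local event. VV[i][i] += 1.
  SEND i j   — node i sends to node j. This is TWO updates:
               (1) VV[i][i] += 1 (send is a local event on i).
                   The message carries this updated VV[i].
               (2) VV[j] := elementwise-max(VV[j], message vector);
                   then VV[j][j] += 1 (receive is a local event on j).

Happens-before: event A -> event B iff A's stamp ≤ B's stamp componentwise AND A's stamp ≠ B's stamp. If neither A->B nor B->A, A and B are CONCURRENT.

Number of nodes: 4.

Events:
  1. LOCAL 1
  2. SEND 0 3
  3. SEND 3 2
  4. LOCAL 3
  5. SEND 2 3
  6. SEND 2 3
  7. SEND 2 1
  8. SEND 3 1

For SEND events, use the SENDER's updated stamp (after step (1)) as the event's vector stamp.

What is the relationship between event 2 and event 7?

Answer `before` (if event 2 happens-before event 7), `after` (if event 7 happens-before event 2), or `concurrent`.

Answer: before

Derivation:
Initial: VV[0]=[0, 0, 0, 0]
Initial: VV[1]=[0, 0, 0, 0]
Initial: VV[2]=[0, 0, 0, 0]
Initial: VV[3]=[0, 0, 0, 0]
Event 1: LOCAL 1: VV[1][1]++ -> VV[1]=[0, 1, 0, 0]
Event 2: SEND 0->3: VV[0][0]++ -> VV[0]=[1, 0, 0, 0], msg_vec=[1, 0, 0, 0]; VV[3]=max(VV[3],msg_vec) then VV[3][3]++ -> VV[3]=[1, 0, 0, 1]
Event 3: SEND 3->2: VV[3][3]++ -> VV[3]=[1, 0, 0, 2], msg_vec=[1, 0, 0, 2]; VV[2]=max(VV[2],msg_vec) then VV[2][2]++ -> VV[2]=[1, 0, 1, 2]
Event 4: LOCAL 3: VV[3][3]++ -> VV[3]=[1, 0, 0, 3]
Event 5: SEND 2->3: VV[2][2]++ -> VV[2]=[1, 0, 2, 2], msg_vec=[1, 0, 2, 2]; VV[3]=max(VV[3],msg_vec) then VV[3][3]++ -> VV[3]=[1, 0, 2, 4]
Event 6: SEND 2->3: VV[2][2]++ -> VV[2]=[1, 0, 3, 2], msg_vec=[1, 0, 3, 2]; VV[3]=max(VV[3],msg_vec) then VV[3][3]++ -> VV[3]=[1, 0, 3, 5]
Event 7: SEND 2->1: VV[2][2]++ -> VV[2]=[1, 0, 4, 2], msg_vec=[1, 0, 4, 2]; VV[1]=max(VV[1],msg_vec) then VV[1][1]++ -> VV[1]=[1, 2, 4, 2]
Event 8: SEND 3->1: VV[3][3]++ -> VV[3]=[1, 0, 3, 6], msg_vec=[1, 0, 3, 6]; VV[1]=max(VV[1],msg_vec) then VV[1][1]++ -> VV[1]=[1, 3, 4, 6]
Event 2 stamp: [1, 0, 0, 0]
Event 7 stamp: [1, 0, 4, 2]
[1, 0, 0, 0] <= [1, 0, 4, 2]? True
[1, 0, 4, 2] <= [1, 0, 0, 0]? False
Relation: before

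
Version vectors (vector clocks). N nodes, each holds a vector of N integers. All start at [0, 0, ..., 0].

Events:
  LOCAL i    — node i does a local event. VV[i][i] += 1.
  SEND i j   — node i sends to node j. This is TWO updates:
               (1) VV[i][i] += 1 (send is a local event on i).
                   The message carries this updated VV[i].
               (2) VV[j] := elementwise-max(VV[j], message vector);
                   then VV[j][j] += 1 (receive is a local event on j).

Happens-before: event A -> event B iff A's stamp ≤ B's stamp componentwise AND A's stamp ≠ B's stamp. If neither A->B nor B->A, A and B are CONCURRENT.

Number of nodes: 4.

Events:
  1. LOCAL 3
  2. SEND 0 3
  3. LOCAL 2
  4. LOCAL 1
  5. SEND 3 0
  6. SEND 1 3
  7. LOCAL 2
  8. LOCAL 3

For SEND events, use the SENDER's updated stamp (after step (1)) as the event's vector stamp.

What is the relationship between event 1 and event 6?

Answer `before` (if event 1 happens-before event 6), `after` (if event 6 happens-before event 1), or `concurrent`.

Initial: VV[0]=[0, 0, 0, 0]
Initial: VV[1]=[0, 0, 0, 0]
Initial: VV[2]=[0, 0, 0, 0]
Initial: VV[3]=[0, 0, 0, 0]
Event 1: LOCAL 3: VV[3][3]++ -> VV[3]=[0, 0, 0, 1]
Event 2: SEND 0->3: VV[0][0]++ -> VV[0]=[1, 0, 0, 0], msg_vec=[1, 0, 0, 0]; VV[3]=max(VV[3],msg_vec) then VV[3][3]++ -> VV[3]=[1, 0, 0, 2]
Event 3: LOCAL 2: VV[2][2]++ -> VV[2]=[0, 0, 1, 0]
Event 4: LOCAL 1: VV[1][1]++ -> VV[1]=[0, 1, 0, 0]
Event 5: SEND 3->0: VV[3][3]++ -> VV[3]=[1, 0, 0, 3], msg_vec=[1, 0, 0, 3]; VV[0]=max(VV[0],msg_vec) then VV[0][0]++ -> VV[0]=[2, 0, 0, 3]
Event 6: SEND 1->3: VV[1][1]++ -> VV[1]=[0, 2, 0, 0], msg_vec=[0, 2, 0, 0]; VV[3]=max(VV[3],msg_vec) then VV[3][3]++ -> VV[3]=[1, 2, 0, 4]
Event 7: LOCAL 2: VV[2][2]++ -> VV[2]=[0, 0, 2, 0]
Event 8: LOCAL 3: VV[3][3]++ -> VV[3]=[1, 2, 0, 5]
Event 1 stamp: [0, 0, 0, 1]
Event 6 stamp: [0, 2, 0, 0]
[0, 0, 0, 1] <= [0, 2, 0, 0]? False
[0, 2, 0, 0] <= [0, 0, 0, 1]? False
Relation: concurrent

Answer: concurrent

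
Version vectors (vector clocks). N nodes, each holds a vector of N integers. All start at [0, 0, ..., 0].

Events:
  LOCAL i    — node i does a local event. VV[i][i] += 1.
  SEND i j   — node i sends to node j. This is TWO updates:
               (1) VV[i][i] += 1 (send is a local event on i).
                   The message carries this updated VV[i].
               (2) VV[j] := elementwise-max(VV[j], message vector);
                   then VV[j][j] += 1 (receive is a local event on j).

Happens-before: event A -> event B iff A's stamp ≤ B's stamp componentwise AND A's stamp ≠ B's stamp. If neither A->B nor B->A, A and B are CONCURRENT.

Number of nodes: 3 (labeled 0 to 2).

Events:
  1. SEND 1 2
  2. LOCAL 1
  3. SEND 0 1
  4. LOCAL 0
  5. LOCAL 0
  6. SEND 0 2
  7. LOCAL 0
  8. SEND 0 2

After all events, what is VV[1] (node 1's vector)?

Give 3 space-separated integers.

Answer: 1 3 0

Derivation:
Initial: VV[0]=[0, 0, 0]
Initial: VV[1]=[0, 0, 0]
Initial: VV[2]=[0, 0, 0]
Event 1: SEND 1->2: VV[1][1]++ -> VV[1]=[0, 1, 0], msg_vec=[0, 1, 0]; VV[2]=max(VV[2],msg_vec) then VV[2][2]++ -> VV[2]=[0, 1, 1]
Event 2: LOCAL 1: VV[1][1]++ -> VV[1]=[0, 2, 0]
Event 3: SEND 0->1: VV[0][0]++ -> VV[0]=[1, 0, 0], msg_vec=[1, 0, 0]; VV[1]=max(VV[1],msg_vec) then VV[1][1]++ -> VV[1]=[1, 3, 0]
Event 4: LOCAL 0: VV[0][0]++ -> VV[0]=[2, 0, 0]
Event 5: LOCAL 0: VV[0][0]++ -> VV[0]=[3, 0, 0]
Event 6: SEND 0->2: VV[0][0]++ -> VV[0]=[4, 0, 0], msg_vec=[4, 0, 0]; VV[2]=max(VV[2],msg_vec) then VV[2][2]++ -> VV[2]=[4, 1, 2]
Event 7: LOCAL 0: VV[0][0]++ -> VV[0]=[5, 0, 0]
Event 8: SEND 0->2: VV[0][0]++ -> VV[0]=[6, 0, 0], msg_vec=[6, 0, 0]; VV[2]=max(VV[2],msg_vec) then VV[2][2]++ -> VV[2]=[6, 1, 3]
Final vectors: VV[0]=[6, 0, 0]; VV[1]=[1, 3, 0]; VV[2]=[6, 1, 3]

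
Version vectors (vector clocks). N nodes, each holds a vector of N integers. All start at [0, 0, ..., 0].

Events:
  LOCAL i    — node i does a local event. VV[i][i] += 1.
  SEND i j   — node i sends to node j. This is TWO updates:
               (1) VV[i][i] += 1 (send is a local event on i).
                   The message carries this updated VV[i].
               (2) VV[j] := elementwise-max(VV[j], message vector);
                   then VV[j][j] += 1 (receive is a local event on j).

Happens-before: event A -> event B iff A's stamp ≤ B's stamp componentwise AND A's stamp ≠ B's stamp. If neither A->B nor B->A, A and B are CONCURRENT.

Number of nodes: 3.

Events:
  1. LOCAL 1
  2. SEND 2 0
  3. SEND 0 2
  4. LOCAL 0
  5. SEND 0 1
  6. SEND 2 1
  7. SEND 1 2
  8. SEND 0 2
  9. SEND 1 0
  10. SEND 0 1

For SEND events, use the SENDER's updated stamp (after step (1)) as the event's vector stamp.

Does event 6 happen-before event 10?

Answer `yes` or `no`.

Initial: VV[0]=[0, 0, 0]
Initial: VV[1]=[0, 0, 0]
Initial: VV[2]=[0, 0, 0]
Event 1: LOCAL 1: VV[1][1]++ -> VV[1]=[0, 1, 0]
Event 2: SEND 2->0: VV[2][2]++ -> VV[2]=[0, 0, 1], msg_vec=[0, 0, 1]; VV[0]=max(VV[0],msg_vec) then VV[0][0]++ -> VV[0]=[1, 0, 1]
Event 3: SEND 0->2: VV[0][0]++ -> VV[0]=[2, 0, 1], msg_vec=[2, 0, 1]; VV[2]=max(VV[2],msg_vec) then VV[2][2]++ -> VV[2]=[2, 0, 2]
Event 4: LOCAL 0: VV[0][0]++ -> VV[0]=[3, 0, 1]
Event 5: SEND 0->1: VV[0][0]++ -> VV[0]=[4, 0, 1], msg_vec=[4, 0, 1]; VV[1]=max(VV[1],msg_vec) then VV[1][1]++ -> VV[1]=[4, 2, 1]
Event 6: SEND 2->1: VV[2][2]++ -> VV[2]=[2, 0, 3], msg_vec=[2, 0, 3]; VV[1]=max(VV[1],msg_vec) then VV[1][1]++ -> VV[1]=[4, 3, 3]
Event 7: SEND 1->2: VV[1][1]++ -> VV[1]=[4, 4, 3], msg_vec=[4, 4, 3]; VV[2]=max(VV[2],msg_vec) then VV[2][2]++ -> VV[2]=[4, 4, 4]
Event 8: SEND 0->2: VV[0][0]++ -> VV[0]=[5, 0, 1], msg_vec=[5, 0, 1]; VV[2]=max(VV[2],msg_vec) then VV[2][2]++ -> VV[2]=[5, 4, 5]
Event 9: SEND 1->0: VV[1][1]++ -> VV[1]=[4, 5, 3], msg_vec=[4, 5, 3]; VV[0]=max(VV[0],msg_vec) then VV[0][0]++ -> VV[0]=[6, 5, 3]
Event 10: SEND 0->1: VV[0][0]++ -> VV[0]=[7, 5, 3], msg_vec=[7, 5, 3]; VV[1]=max(VV[1],msg_vec) then VV[1][1]++ -> VV[1]=[7, 6, 3]
Event 6 stamp: [2, 0, 3]
Event 10 stamp: [7, 5, 3]
[2, 0, 3] <= [7, 5, 3]? True. Equal? False. Happens-before: True

Answer: yes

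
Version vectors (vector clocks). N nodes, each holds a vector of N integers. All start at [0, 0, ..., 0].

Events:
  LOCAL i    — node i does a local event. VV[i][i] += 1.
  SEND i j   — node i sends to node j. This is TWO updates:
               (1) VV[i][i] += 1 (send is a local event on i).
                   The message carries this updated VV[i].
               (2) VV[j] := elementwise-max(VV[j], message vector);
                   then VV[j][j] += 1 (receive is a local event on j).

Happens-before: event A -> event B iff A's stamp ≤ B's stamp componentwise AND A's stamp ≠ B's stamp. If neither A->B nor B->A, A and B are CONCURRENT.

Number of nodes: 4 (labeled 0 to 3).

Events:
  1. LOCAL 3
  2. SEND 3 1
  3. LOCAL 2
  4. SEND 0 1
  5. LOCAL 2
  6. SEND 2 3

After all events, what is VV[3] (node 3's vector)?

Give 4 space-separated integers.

Answer: 0 0 3 3

Derivation:
Initial: VV[0]=[0, 0, 0, 0]
Initial: VV[1]=[0, 0, 0, 0]
Initial: VV[2]=[0, 0, 0, 0]
Initial: VV[3]=[0, 0, 0, 0]
Event 1: LOCAL 3: VV[3][3]++ -> VV[3]=[0, 0, 0, 1]
Event 2: SEND 3->1: VV[3][3]++ -> VV[3]=[0, 0, 0, 2], msg_vec=[0, 0, 0, 2]; VV[1]=max(VV[1],msg_vec) then VV[1][1]++ -> VV[1]=[0, 1, 0, 2]
Event 3: LOCAL 2: VV[2][2]++ -> VV[2]=[0, 0, 1, 0]
Event 4: SEND 0->1: VV[0][0]++ -> VV[0]=[1, 0, 0, 0], msg_vec=[1, 0, 0, 0]; VV[1]=max(VV[1],msg_vec) then VV[1][1]++ -> VV[1]=[1, 2, 0, 2]
Event 5: LOCAL 2: VV[2][2]++ -> VV[2]=[0, 0, 2, 0]
Event 6: SEND 2->3: VV[2][2]++ -> VV[2]=[0, 0, 3, 0], msg_vec=[0, 0, 3, 0]; VV[3]=max(VV[3],msg_vec) then VV[3][3]++ -> VV[3]=[0, 0, 3, 3]
Final vectors: VV[0]=[1, 0, 0, 0]; VV[1]=[1, 2, 0, 2]; VV[2]=[0, 0, 3, 0]; VV[3]=[0, 0, 3, 3]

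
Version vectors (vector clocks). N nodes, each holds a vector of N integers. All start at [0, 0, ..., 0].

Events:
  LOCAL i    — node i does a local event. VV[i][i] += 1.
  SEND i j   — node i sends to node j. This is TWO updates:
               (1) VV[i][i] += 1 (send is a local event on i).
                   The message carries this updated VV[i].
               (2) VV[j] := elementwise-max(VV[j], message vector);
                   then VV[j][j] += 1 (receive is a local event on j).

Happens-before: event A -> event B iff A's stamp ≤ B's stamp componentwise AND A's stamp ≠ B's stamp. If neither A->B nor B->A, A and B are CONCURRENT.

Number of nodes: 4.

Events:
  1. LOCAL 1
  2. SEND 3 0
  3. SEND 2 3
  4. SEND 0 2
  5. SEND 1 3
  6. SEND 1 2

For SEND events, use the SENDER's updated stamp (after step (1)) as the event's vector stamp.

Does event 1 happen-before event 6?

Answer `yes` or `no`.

Answer: yes

Derivation:
Initial: VV[0]=[0, 0, 0, 0]
Initial: VV[1]=[0, 0, 0, 0]
Initial: VV[2]=[0, 0, 0, 0]
Initial: VV[3]=[0, 0, 0, 0]
Event 1: LOCAL 1: VV[1][1]++ -> VV[1]=[0, 1, 0, 0]
Event 2: SEND 3->0: VV[3][3]++ -> VV[3]=[0, 0, 0, 1], msg_vec=[0, 0, 0, 1]; VV[0]=max(VV[0],msg_vec) then VV[0][0]++ -> VV[0]=[1, 0, 0, 1]
Event 3: SEND 2->3: VV[2][2]++ -> VV[2]=[0, 0, 1, 0], msg_vec=[0, 0, 1, 0]; VV[3]=max(VV[3],msg_vec) then VV[3][3]++ -> VV[3]=[0, 0, 1, 2]
Event 4: SEND 0->2: VV[0][0]++ -> VV[0]=[2, 0, 0, 1], msg_vec=[2, 0, 0, 1]; VV[2]=max(VV[2],msg_vec) then VV[2][2]++ -> VV[2]=[2, 0, 2, 1]
Event 5: SEND 1->3: VV[1][1]++ -> VV[1]=[0, 2, 0, 0], msg_vec=[0, 2, 0, 0]; VV[3]=max(VV[3],msg_vec) then VV[3][3]++ -> VV[3]=[0, 2, 1, 3]
Event 6: SEND 1->2: VV[1][1]++ -> VV[1]=[0, 3, 0, 0], msg_vec=[0, 3, 0, 0]; VV[2]=max(VV[2],msg_vec) then VV[2][2]++ -> VV[2]=[2, 3, 3, 1]
Event 1 stamp: [0, 1, 0, 0]
Event 6 stamp: [0, 3, 0, 0]
[0, 1, 0, 0] <= [0, 3, 0, 0]? True. Equal? False. Happens-before: True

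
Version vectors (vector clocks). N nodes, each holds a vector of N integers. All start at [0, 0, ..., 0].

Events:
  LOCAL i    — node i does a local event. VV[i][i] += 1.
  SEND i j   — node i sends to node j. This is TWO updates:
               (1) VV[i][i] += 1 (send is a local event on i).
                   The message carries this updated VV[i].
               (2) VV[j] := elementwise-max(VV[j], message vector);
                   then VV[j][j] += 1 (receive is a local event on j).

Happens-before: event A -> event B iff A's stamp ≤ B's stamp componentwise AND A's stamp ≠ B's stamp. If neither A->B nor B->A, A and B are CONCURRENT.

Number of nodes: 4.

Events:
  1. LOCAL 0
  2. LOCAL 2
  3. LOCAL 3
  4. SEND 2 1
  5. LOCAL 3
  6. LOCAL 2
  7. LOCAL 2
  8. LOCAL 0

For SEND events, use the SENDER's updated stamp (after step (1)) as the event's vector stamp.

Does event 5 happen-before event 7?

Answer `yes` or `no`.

Answer: no

Derivation:
Initial: VV[0]=[0, 0, 0, 0]
Initial: VV[1]=[0, 0, 0, 0]
Initial: VV[2]=[0, 0, 0, 0]
Initial: VV[3]=[0, 0, 0, 0]
Event 1: LOCAL 0: VV[0][0]++ -> VV[0]=[1, 0, 0, 0]
Event 2: LOCAL 2: VV[2][2]++ -> VV[2]=[0, 0, 1, 0]
Event 3: LOCAL 3: VV[3][3]++ -> VV[3]=[0, 0, 0, 1]
Event 4: SEND 2->1: VV[2][2]++ -> VV[2]=[0, 0, 2, 0], msg_vec=[0, 0, 2, 0]; VV[1]=max(VV[1],msg_vec) then VV[1][1]++ -> VV[1]=[0, 1, 2, 0]
Event 5: LOCAL 3: VV[3][3]++ -> VV[3]=[0, 0, 0, 2]
Event 6: LOCAL 2: VV[2][2]++ -> VV[2]=[0, 0, 3, 0]
Event 7: LOCAL 2: VV[2][2]++ -> VV[2]=[0, 0, 4, 0]
Event 8: LOCAL 0: VV[0][0]++ -> VV[0]=[2, 0, 0, 0]
Event 5 stamp: [0, 0, 0, 2]
Event 7 stamp: [0, 0, 4, 0]
[0, 0, 0, 2] <= [0, 0, 4, 0]? False. Equal? False. Happens-before: False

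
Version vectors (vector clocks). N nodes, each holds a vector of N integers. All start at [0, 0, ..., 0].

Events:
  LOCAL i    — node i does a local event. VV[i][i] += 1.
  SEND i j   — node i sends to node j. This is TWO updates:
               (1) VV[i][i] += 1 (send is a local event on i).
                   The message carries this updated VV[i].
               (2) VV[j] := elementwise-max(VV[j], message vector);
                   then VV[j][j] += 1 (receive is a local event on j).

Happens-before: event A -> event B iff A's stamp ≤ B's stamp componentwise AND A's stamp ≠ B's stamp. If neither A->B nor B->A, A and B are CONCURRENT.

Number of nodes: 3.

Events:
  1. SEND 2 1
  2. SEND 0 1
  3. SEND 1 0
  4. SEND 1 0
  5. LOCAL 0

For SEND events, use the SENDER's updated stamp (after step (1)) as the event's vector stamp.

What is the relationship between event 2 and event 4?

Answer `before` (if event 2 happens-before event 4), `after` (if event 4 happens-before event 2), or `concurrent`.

Answer: before

Derivation:
Initial: VV[0]=[0, 0, 0]
Initial: VV[1]=[0, 0, 0]
Initial: VV[2]=[0, 0, 0]
Event 1: SEND 2->1: VV[2][2]++ -> VV[2]=[0, 0, 1], msg_vec=[0, 0, 1]; VV[1]=max(VV[1],msg_vec) then VV[1][1]++ -> VV[1]=[0, 1, 1]
Event 2: SEND 0->1: VV[0][0]++ -> VV[0]=[1, 0, 0], msg_vec=[1, 0, 0]; VV[1]=max(VV[1],msg_vec) then VV[1][1]++ -> VV[1]=[1, 2, 1]
Event 3: SEND 1->0: VV[1][1]++ -> VV[1]=[1, 3, 1], msg_vec=[1, 3, 1]; VV[0]=max(VV[0],msg_vec) then VV[0][0]++ -> VV[0]=[2, 3, 1]
Event 4: SEND 1->0: VV[1][1]++ -> VV[1]=[1, 4, 1], msg_vec=[1, 4, 1]; VV[0]=max(VV[0],msg_vec) then VV[0][0]++ -> VV[0]=[3, 4, 1]
Event 5: LOCAL 0: VV[0][0]++ -> VV[0]=[4, 4, 1]
Event 2 stamp: [1, 0, 0]
Event 4 stamp: [1, 4, 1]
[1, 0, 0] <= [1, 4, 1]? True
[1, 4, 1] <= [1, 0, 0]? False
Relation: before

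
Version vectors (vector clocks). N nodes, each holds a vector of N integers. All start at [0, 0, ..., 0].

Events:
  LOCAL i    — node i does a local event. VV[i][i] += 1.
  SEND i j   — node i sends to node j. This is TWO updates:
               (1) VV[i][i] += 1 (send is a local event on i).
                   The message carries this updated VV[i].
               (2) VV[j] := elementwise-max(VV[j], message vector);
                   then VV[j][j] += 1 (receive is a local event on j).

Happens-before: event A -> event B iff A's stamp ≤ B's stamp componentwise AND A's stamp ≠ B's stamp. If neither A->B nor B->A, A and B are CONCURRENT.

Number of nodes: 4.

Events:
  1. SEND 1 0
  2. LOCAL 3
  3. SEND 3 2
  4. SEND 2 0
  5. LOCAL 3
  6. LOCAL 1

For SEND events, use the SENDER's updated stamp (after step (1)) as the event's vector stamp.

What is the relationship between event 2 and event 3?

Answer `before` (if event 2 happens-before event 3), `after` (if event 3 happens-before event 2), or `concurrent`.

Answer: before

Derivation:
Initial: VV[0]=[0, 0, 0, 0]
Initial: VV[1]=[0, 0, 0, 0]
Initial: VV[2]=[0, 0, 0, 0]
Initial: VV[3]=[0, 0, 0, 0]
Event 1: SEND 1->0: VV[1][1]++ -> VV[1]=[0, 1, 0, 0], msg_vec=[0, 1, 0, 0]; VV[0]=max(VV[0],msg_vec) then VV[0][0]++ -> VV[0]=[1, 1, 0, 0]
Event 2: LOCAL 3: VV[3][3]++ -> VV[3]=[0, 0, 0, 1]
Event 3: SEND 3->2: VV[3][3]++ -> VV[3]=[0, 0, 0, 2], msg_vec=[0, 0, 0, 2]; VV[2]=max(VV[2],msg_vec) then VV[2][2]++ -> VV[2]=[0, 0, 1, 2]
Event 4: SEND 2->0: VV[2][2]++ -> VV[2]=[0, 0, 2, 2], msg_vec=[0, 0, 2, 2]; VV[0]=max(VV[0],msg_vec) then VV[0][0]++ -> VV[0]=[2, 1, 2, 2]
Event 5: LOCAL 3: VV[3][3]++ -> VV[3]=[0, 0, 0, 3]
Event 6: LOCAL 1: VV[1][1]++ -> VV[1]=[0, 2, 0, 0]
Event 2 stamp: [0, 0, 0, 1]
Event 3 stamp: [0, 0, 0, 2]
[0, 0, 0, 1] <= [0, 0, 0, 2]? True
[0, 0, 0, 2] <= [0, 0, 0, 1]? False
Relation: before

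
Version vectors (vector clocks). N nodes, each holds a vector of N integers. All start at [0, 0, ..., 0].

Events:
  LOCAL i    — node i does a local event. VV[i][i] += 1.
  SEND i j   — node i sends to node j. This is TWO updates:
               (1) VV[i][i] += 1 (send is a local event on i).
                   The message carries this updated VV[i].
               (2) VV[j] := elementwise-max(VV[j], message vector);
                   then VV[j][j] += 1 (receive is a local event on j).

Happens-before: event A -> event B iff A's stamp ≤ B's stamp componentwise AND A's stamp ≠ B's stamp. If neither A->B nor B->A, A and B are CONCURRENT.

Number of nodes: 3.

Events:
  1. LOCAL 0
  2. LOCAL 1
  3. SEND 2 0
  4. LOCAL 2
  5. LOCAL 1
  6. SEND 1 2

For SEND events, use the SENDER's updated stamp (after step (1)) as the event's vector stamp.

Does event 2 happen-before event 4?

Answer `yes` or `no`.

Initial: VV[0]=[0, 0, 0]
Initial: VV[1]=[0, 0, 0]
Initial: VV[2]=[0, 0, 0]
Event 1: LOCAL 0: VV[0][0]++ -> VV[0]=[1, 0, 0]
Event 2: LOCAL 1: VV[1][1]++ -> VV[1]=[0, 1, 0]
Event 3: SEND 2->0: VV[2][2]++ -> VV[2]=[0, 0, 1], msg_vec=[0, 0, 1]; VV[0]=max(VV[0],msg_vec) then VV[0][0]++ -> VV[0]=[2, 0, 1]
Event 4: LOCAL 2: VV[2][2]++ -> VV[2]=[0, 0, 2]
Event 5: LOCAL 1: VV[1][1]++ -> VV[1]=[0, 2, 0]
Event 6: SEND 1->2: VV[1][1]++ -> VV[1]=[0, 3, 0], msg_vec=[0, 3, 0]; VV[2]=max(VV[2],msg_vec) then VV[2][2]++ -> VV[2]=[0, 3, 3]
Event 2 stamp: [0, 1, 0]
Event 4 stamp: [0, 0, 2]
[0, 1, 0] <= [0, 0, 2]? False. Equal? False. Happens-before: False

Answer: no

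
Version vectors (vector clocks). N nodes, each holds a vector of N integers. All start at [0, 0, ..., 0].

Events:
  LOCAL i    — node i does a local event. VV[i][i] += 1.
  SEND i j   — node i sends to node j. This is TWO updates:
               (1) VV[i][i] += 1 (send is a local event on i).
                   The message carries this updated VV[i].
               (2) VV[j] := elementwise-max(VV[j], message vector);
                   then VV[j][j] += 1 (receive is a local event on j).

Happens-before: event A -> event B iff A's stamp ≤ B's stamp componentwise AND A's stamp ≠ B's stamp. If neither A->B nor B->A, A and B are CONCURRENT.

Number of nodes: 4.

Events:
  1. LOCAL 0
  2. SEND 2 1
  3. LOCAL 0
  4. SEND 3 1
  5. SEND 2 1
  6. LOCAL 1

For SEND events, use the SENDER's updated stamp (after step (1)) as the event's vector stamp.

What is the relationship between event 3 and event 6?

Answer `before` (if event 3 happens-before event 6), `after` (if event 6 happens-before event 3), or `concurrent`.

Initial: VV[0]=[0, 0, 0, 0]
Initial: VV[1]=[0, 0, 0, 0]
Initial: VV[2]=[0, 0, 0, 0]
Initial: VV[3]=[0, 0, 0, 0]
Event 1: LOCAL 0: VV[0][0]++ -> VV[0]=[1, 0, 0, 0]
Event 2: SEND 2->1: VV[2][2]++ -> VV[2]=[0, 0, 1, 0], msg_vec=[0, 0, 1, 0]; VV[1]=max(VV[1],msg_vec) then VV[1][1]++ -> VV[1]=[0, 1, 1, 0]
Event 3: LOCAL 0: VV[0][0]++ -> VV[0]=[2, 0, 0, 0]
Event 4: SEND 3->1: VV[3][3]++ -> VV[3]=[0, 0, 0, 1], msg_vec=[0, 0, 0, 1]; VV[1]=max(VV[1],msg_vec) then VV[1][1]++ -> VV[1]=[0, 2, 1, 1]
Event 5: SEND 2->1: VV[2][2]++ -> VV[2]=[0, 0, 2, 0], msg_vec=[0, 0, 2, 0]; VV[1]=max(VV[1],msg_vec) then VV[1][1]++ -> VV[1]=[0, 3, 2, 1]
Event 6: LOCAL 1: VV[1][1]++ -> VV[1]=[0, 4, 2, 1]
Event 3 stamp: [2, 0, 0, 0]
Event 6 stamp: [0, 4, 2, 1]
[2, 0, 0, 0] <= [0, 4, 2, 1]? False
[0, 4, 2, 1] <= [2, 0, 0, 0]? False
Relation: concurrent

Answer: concurrent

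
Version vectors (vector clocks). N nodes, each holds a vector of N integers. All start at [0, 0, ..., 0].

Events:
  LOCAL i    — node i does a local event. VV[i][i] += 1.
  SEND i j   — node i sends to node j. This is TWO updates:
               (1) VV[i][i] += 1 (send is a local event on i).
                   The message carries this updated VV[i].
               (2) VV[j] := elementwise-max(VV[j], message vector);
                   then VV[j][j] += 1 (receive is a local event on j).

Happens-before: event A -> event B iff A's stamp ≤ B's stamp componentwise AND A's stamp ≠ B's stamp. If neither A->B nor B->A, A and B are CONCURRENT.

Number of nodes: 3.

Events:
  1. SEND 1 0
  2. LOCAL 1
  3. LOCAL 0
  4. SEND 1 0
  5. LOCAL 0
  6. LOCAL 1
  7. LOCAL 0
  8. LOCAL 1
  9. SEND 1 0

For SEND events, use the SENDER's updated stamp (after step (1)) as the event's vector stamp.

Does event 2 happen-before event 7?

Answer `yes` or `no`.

Answer: yes

Derivation:
Initial: VV[0]=[0, 0, 0]
Initial: VV[1]=[0, 0, 0]
Initial: VV[2]=[0, 0, 0]
Event 1: SEND 1->0: VV[1][1]++ -> VV[1]=[0, 1, 0], msg_vec=[0, 1, 0]; VV[0]=max(VV[0],msg_vec) then VV[0][0]++ -> VV[0]=[1, 1, 0]
Event 2: LOCAL 1: VV[1][1]++ -> VV[1]=[0, 2, 0]
Event 3: LOCAL 0: VV[0][0]++ -> VV[0]=[2, 1, 0]
Event 4: SEND 1->0: VV[1][1]++ -> VV[1]=[0, 3, 0], msg_vec=[0, 3, 0]; VV[0]=max(VV[0],msg_vec) then VV[0][0]++ -> VV[0]=[3, 3, 0]
Event 5: LOCAL 0: VV[0][0]++ -> VV[0]=[4, 3, 0]
Event 6: LOCAL 1: VV[1][1]++ -> VV[1]=[0, 4, 0]
Event 7: LOCAL 0: VV[0][0]++ -> VV[0]=[5, 3, 0]
Event 8: LOCAL 1: VV[1][1]++ -> VV[1]=[0, 5, 0]
Event 9: SEND 1->0: VV[1][1]++ -> VV[1]=[0, 6, 0], msg_vec=[0, 6, 0]; VV[0]=max(VV[0],msg_vec) then VV[0][0]++ -> VV[0]=[6, 6, 0]
Event 2 stamp: [0, 2, 0]
Event 7 stamp: [5, 3, 0]
[0, 2, 0] <= [5, 3, 0]? True. Equal? False. Happens-before: True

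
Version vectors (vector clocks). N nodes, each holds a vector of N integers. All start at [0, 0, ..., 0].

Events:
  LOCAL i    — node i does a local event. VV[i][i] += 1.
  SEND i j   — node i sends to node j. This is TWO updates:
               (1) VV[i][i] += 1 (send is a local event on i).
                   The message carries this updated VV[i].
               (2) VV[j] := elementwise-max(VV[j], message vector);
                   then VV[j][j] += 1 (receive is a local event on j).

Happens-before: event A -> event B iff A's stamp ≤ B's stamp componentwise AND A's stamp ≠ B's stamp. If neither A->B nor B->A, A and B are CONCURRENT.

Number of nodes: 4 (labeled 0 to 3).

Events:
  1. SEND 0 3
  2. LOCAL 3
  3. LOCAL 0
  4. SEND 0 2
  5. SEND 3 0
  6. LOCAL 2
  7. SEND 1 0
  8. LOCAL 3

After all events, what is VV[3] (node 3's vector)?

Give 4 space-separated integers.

Answer: 1 0 0 4

Derivation:
Initial: VV[0]=[0, 0, 0, 0]
Initial: VV[1]=[0, 0, 0, 0]
Initial: VV[2]=[0, 0, 0, 0]
Initial: VV[3]=[0, 0, 0, 0]
Event 1: SEND 0->3: VV[0][0]++ -> VV[0]=[1, 0, 0, 0], msg_vec=[1, 0, 0, 0]; VV[3]=max(VV[3],msg_vec) then VV[3][3]++ -> VV[3]=[1, 0, 0, 1]
Event 2: LOCAL 3: VV[3][3]++ -> VV[3]=[1, 0, 0, 2]
Event 3: LOCAL 0: VV[0][0]++ -> VV[0]=[2, 0, 0, 0]
Event 4: SEND 0->2: VV[0][0]++ -> VV[0]=[3, 0, 0, 0], msg_vec=[3, 0, 0, 0]; VV[2]=max(VV[2],msg_vec) then VV[2][2]++ -> VV[2]=[3, 0, 1, 0]
Event 5: SEND 3->0: VV[3][3]++ -> VV[3]=[1, 0, 0, 3], msg_vec=[1, 0, 0, 3]; VV[0]=max(VV[0],msg_vec) then VV[0][0]++ -> VV[0]=[4, 0, 0, 3]
Event 6: LOCAL 2: VV[2][2]++ -> VV[2]=[3, 0, 2, 0]
Event 7: SEND 1->0: VV[1][1]++ -> VV[1]=[0, 1, 0, 0], msg_vec=[0, 1, 0, 0]; VV[0]=max(VV[0],msg_vec) then VV[0][0]++ -> VV[0]=[5, 1, 0, 3]
Event 8: LOCAL 3: VV[3][3]++ -> VV[3]=[1, 0, 0, 4]
Final vectors: VV[0]=[5, 1, 0, 3]; VV[1]=[0, 1, 0, 0]; VV[2]=[3, 0, 2, 0]; VV[3]=[1, 0, 0, 4]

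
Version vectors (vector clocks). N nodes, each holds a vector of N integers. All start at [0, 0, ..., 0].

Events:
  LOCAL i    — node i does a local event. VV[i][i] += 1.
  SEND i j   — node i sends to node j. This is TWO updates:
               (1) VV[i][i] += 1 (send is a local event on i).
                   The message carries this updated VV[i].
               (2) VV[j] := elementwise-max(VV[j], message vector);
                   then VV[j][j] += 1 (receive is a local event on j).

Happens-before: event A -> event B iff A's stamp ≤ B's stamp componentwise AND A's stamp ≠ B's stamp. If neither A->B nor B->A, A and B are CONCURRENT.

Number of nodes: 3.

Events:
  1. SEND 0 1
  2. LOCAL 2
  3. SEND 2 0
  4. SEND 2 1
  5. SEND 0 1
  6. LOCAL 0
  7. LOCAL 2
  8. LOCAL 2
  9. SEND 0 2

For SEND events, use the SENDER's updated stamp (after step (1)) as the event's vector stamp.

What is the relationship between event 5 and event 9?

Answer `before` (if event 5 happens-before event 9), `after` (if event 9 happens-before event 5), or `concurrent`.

Answer: before

Derivation:
Initial: VV[0]=[0, 0, 0]
Initial: VV[1]=[0, 0, 0]
Initial: VV[2]=[0, 0, 0]
Event 1: SEND 0->1: VV[0][0]++ -> VV[0]=[1, 0, 0], msg_vec=[1, 0, 0]; VV[1]=max(VV[1],msg_vec) then VV[1][1]++ -> VV[1]=[1, 1, 0]
Event 2: LOCAL 2: VV[2][2]++ -> VV[2]=[0, 0, 1]
Event 3: SEND 2->0: VV[2][2]++ -> VV[2]=[0, 0, 2], msg_vec=[0, 0, 2]; VV[0]=max(VV[0],msg_vec) then VV[0][0]++ -> VV[0]=[2, 0, 2]
Event 4: SEND 2->1: VV[2][2]++ -> VV[2]=[0, 0, 3], msg_vec=[0, 0, 3]; VV[1]=max(VV[1],msg_vec) then VV[1][1]++ -> VV[1]=[1, 2, 3]
Event 5: SEND 0->1: VV[0][0]++ -> VV[0]=[3, 0, 2], msg_vec=[3, 0, 2]; VV[1]=max(VV[1],msg_vec) then VV[1][1]++ -> VV[1]=[3, 3, 3]
Event 6: LOCAL 0: VV[0][0]++ -> VV[0]=[4, 0, 2]
Event 7: LOCAL 2: VV[2][2]++ -> VV[2]=[0, 0, 4]
Event 8: LOCAL 2: VV[2][2]++ -> VV[2]=[0, 0, 5]
Event 9: SEND 0->2: VV[0][0]++ -> VV[0]=[5, 0, 2], msg_vec=[5, 0, 2]; VV[2]=max(VV[2],msg_vec) then VV[2][2]++ -> VV[2]=[5, 0, 6]
Event 5 stamp: [3, 0, 2]
Event 9 stamp: [5, 0, 2]
[3, 0, 2] <= [5, 0, 2]? True
[5, 0, 2] <= [3, 0, 2]? False
Relation: before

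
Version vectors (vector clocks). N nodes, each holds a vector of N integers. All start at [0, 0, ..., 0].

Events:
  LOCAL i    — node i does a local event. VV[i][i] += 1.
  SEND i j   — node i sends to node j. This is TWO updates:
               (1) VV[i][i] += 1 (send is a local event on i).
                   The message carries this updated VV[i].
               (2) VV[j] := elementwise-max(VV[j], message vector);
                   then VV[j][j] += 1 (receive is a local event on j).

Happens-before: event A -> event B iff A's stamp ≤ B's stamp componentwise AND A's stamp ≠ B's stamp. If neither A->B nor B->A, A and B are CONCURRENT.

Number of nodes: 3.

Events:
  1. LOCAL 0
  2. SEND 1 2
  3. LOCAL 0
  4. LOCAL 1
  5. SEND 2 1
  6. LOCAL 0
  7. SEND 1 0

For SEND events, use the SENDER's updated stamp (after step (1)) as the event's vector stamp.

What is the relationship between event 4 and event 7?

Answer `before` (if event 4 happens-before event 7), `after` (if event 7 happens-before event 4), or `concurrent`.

Answer: before

Derivation:
Initial: VV[0]=[0, 0, 0]
Initial: VV[1]=[0, 0, 0]
Initial: VV[2]=[0, 0, 0]
Event 1: LOCAL 0: VV[0][0]++ -> VV[0]=[1, 0, 0]
Event 2: SEND 1->2: VV[1][1]++ -> VV[1]=[0, 1, 0], msg_vec=[0, 1, 0]; VV[2]=max(VV[2],msg_vec) then VV[2][2]++ -> VV[2]=[0, 1, 1]
Event 3: LOCAL 0: VV[0][0]++ -> VV[0]=[2, 0, 0]
Event 4: LOCAL 1: VV[1][1]++ -> VV[1]=[0, 2, 0]
Event 5: SEND 2->1: VV[2][2]++ -> VV[2]=[0, 1, 2], msg_vec=[0, 1, 2]; VV[1]=max(VV[1],msg_vec) then VV[1][1]++ -> VV[1]=[0, 3, 2]
Event 6: LOCAL 0: VV[0][0]++ -> VV[0]=[3, 0, 0]
Event 7: SEND 1->0: VV[1][1]++ -> VV[1]=[0, 4, 2], msg_vec=[0, 4, 2]; VV[0]=max(VV[0],msg_vec) then VV[0][0]++ -> VV[0]=[4, 4, 2]
Event 4 stamp: [0, 2, 0]
Event 7 stamp: [0, 4, 2]
[0, 2, 0] <= [0, 4, 2]? True
[0, 4, 2] <= [0, 2, 0]? False
Relation: before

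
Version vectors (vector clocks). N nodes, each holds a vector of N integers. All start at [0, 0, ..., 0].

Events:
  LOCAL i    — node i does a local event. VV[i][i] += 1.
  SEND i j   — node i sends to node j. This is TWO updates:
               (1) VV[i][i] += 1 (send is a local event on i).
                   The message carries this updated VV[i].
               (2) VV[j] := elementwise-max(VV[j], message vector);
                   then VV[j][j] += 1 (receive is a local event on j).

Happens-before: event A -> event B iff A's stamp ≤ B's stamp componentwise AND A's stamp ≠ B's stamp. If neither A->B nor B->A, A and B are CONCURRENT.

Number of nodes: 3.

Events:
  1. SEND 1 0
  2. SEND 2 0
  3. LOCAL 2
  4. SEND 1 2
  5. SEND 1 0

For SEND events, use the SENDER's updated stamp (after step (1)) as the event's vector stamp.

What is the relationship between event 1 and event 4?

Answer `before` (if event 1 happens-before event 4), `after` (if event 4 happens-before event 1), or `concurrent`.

Answer: before

Derivation:
Initial: VV[0]=[0, 0, 0]
Initial: VV[1]=[0, 0, 0]
Initial: VV[2]=[0, 0, 0]
Event 1: SEND 1->0: VV[1][1]++ -> VV[1]=[0, 1, 0], msg_vec=[0, 1, 0]; VV[0]=max(VV[0],msg_vec) then VV[0][0]++ -> VV[0]=[1, 1, 0]
Event 2: SEND 2->0: VV[2][2]++ -> VV[2]=[0, 0, 1], msg_vec=[0, 0, 1]; VV[0]=max(VV[0],msg_vec) then VV[0][0]++ -> VV[0]=[2, 1, 1]
Event 3: LOCAL 2: VV[2][2]++ -> VV[2]=[0, 0, 2]
Event 4: SEND 1->2: VV[1][1]++ -> VV[1]=[0, 2, 0], msg_vec=[0, 2, 0]; VV[2]=max(VV[2],msg_vec) then VV[2][2]++ -> VV[2]=[0, 2, 3]
Event 5: SEND 1->0: VV[1][1]++ -> VV[1]=[0, 3, 0], msg_vec=[0, 3, 0]; VV[0]=max(VV[0],msg_vec) then VV[0][0]++ -> VV[0]=[3, 3, 1]
Event 1 stamp: [0, 1, 0]
Event 4 stamp: [0, 2, 0]
[0, 1, 0] <= [0, 2, 0]? True
[0, 2, 0] <= [0, 1, 0]? False
Relation: before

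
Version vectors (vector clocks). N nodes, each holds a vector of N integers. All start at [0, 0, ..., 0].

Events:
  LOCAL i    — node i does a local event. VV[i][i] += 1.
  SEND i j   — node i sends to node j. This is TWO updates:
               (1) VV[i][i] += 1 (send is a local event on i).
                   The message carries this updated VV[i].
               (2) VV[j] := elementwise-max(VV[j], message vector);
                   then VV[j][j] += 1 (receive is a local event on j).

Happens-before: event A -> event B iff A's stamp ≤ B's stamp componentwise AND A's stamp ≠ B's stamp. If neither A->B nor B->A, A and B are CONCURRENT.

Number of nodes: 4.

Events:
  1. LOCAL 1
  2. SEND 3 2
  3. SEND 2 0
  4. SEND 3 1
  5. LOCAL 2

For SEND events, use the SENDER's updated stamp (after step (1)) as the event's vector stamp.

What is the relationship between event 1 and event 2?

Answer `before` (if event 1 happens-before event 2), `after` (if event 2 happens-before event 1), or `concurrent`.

Initial: VV[0]=[0, 0, 0, 0]
Initial: VV[1]=[0, 0, 0, 0]
Initial: VV[2]=[0, 0, 0, 0]
Initial: VV[3]=[0, 0, 0, 0]
Event 1: LOCAL 1: VV[1][1]++ -> VV[1]=[0, 1, 0, 0]
Event 2: SEND 3->2: VV[3][3]++ -> VV[3]=[0, 0, 0, 1], msg_vec=[0, 0, 0, 1]; VV[2]=max(VV[2],msg_vec) then VV[2][2]++ -> VV[2]=[0, 0, 1, 1]
Event 3: SEND 2->0: VV[2][2]++ -> VV[2]=[0, 0, 2, 1], msg_vec=[0, 0, 2, 1]; VV[0]=max(VV[0],msg_vec) then VV[0][0]++ -> VV[0]=[1, 0, 2, 1]
Event 4: SEND 3->1: VV[3][3]++ -> VV[3]=[0, 0, 0, 2], msg_vec=[0, 0, 0, 2]; VV[1]=max(VV[1],msg_vec) then VV[1][1]++ -> VV[1]=[0, 2, 0, 2]
Event 5: LOCAL 2: VV[2][2]++ -> VV[2]=[0, 0, 3, 1]
Event 1 stamp: [0, 1, 0, 0]
Event 2 stamp: [0, 0, 0, 1]
[0, 1, 0, 0] <= [0, 0, 0, 1]? False
[0, 0, 0, 1] <= [0, 1, 0, 0]? False
Relation: concurrent

Answer: concurrent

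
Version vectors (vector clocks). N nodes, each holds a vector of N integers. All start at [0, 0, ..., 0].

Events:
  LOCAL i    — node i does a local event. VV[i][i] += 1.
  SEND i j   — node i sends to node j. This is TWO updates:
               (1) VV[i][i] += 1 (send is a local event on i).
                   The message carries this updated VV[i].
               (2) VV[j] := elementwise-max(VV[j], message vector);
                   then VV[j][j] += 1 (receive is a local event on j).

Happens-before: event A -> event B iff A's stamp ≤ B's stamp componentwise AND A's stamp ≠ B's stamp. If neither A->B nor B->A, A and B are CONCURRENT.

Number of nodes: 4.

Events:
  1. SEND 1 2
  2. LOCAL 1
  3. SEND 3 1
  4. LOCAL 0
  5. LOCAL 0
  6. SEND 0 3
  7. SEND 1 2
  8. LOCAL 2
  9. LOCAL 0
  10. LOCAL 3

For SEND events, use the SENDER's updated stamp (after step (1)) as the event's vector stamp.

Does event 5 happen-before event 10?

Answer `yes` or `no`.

Initial: VV[0]=[0, 0, 0, 0]
Initial: VV[1]=[0, 0, 0, 0]
Initial: VV[2]=[0, 0, 0, 0]
Initial: VV[3]=[0, 0, 0, 0]
Event 1: SEND 1->2: VV[1][1]++ -> VV[1]=[0, 1, 0, 0], msg_vec=[0, 1, 0, 0]; VV[2]=max(VV[2],msg_vec) then VV[2][2]++ -> VV[2]=[0, 1, 1, 0]
Event 2: LOCAL 1: VV[1][1]++ -> VV[1]=[0, 2, 0, 0]
Event 3: SEND 3->1: VV[3][3]++ -> VV[3]=[0, 0, 0, 1], msg_vec=[0, 0, 0, 1]; VV[1]=max(VV[1],msg_vec) then VV[1][1]++ -> VV[1]=[0, 3, 0, 1]
Event 4: LOCAL 0: VV[0][0]++ -> VV[0]=[1, 0, 0, 0]
Event 5: LOCAL 0: VV[0][0]++ -> VV[0]=[2, 0, 0, 0]
Event 6: SEND 0->3: VV[0][0]++ -> VV[0]=[3, 0, 0, 0], msg_vec=[3, 0, 0, 0]; VV[3]=max(VV[3],msg_vec) then VV[3][3]++ -> VV[3]=[3, 0, 0, 2]
Event 7: SEND 1->2: VV[1][1]++ -> VV[1]=[0, 4, 0, 1], msg_vec=[0, 4, 0, 1]; VV[2]=max(VV[2],msg_vec) then VV[2][2]++ -> VV[2]=[0, 4, 2, 1]
Event 8: LOCAL 2: VV[2][2]++ -> VV[2]=[0, 4, 3, 1]
Event 9: LOCAL 0: VV[0][0]++ -> VV[0]=[4, 0, 0, 0]
Event 10: LOCAL 3: VV[3][3]++ -> VV[3]=[3, 0, 0, 3]
Event 5 stamp: [2, 0, 0, 0]
Event 10 stamp: [3, 0, 0, 3]
[2, 0, 0, 0] <= [3, 0, 0, 3]? True. Equal? False. Happens-before: True

Answer: yes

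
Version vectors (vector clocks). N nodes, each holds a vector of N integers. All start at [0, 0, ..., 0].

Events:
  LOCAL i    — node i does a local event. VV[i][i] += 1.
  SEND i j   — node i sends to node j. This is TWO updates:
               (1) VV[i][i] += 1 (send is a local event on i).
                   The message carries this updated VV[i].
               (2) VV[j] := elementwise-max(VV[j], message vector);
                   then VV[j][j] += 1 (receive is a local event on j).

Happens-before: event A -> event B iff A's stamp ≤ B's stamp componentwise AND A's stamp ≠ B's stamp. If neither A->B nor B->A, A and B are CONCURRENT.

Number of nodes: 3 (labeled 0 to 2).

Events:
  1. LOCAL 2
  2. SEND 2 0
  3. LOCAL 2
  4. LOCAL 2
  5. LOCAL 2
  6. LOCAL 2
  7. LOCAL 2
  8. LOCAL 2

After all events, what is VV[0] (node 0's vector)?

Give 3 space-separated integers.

Answer: 1 0 2

Derivation:
Initial: VV[0]=[0, 0, 0]
Initial: VV[1]=[0, 0, 0]
Initial: VV[2]=[0, 0, 0]
Event 1: LOCAL 2: VV[2][2]++ -> VV[2]=[0, 0, 1]
Event 2: SEND 2->0: VV[2][2]++ -> VV[2]=[0, 0, 2], msg_vec=[0, 0, 2]; VV[0]=max(VV[0],msg_vec) then VV[0][0]++ -> VV[0]=[1, 0, 2]
Event 3: LOCAL 2: VV[2][2]++ -> VV[2]=[0, 0, 3]
Event 4: LOCAL 2: VV[2][2]++ -> VV[2]=[0, 0, 4]
Event 5: LOCAL 2: VV[2][2]++ -> VV[2]=[0, 0, 5]
Event 6: LOCAL 2: VV[2][2]++ -> VV[2]=[0, 0, 6]
Event 7: LOCAL 2: VV[2][2]++ -> VV[2]=[0, 0, 7]
Event 8: LOCAL 2: VV[2][2]++ -> VV[2]=[0, 0, 8]
Final vectors: VV[0]=[1, 0, 2]; VV[1]=[0, 0, 0]; VV[2]=[0, 0, 8]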